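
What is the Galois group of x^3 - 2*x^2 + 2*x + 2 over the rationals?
Gal(K/Q) = S_3 (symmetric group of order 6)

Compute the discriminant of x^3 + (-2)*x^2 + (2)*x + (2): Δ = -204. Since Δ is not a rational square, the Galois group is not contained in A_3; it must be the full S_3 (irreducibility of the cubic rules out anything smaller).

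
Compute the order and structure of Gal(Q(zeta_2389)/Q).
|Gal(Q(zeta_2389)/Q)| = phi(2389) = 2388; group ≅ (Z/2389Z)^* ≅ Z/2388Z

The n-th cyclotomic polynomial Φ_2389(x) is the minimal polynomial of zeta_2389 over Q and has degree phi(2389) = 2388. So Q(zeta_2389) is a degree-2388 Galois extension with Galois group (Z/2389Z)^*. (Z/2389Z)^* is cyclic since 2389 is an odd prime power (or 4). Hence Gal(Q(zeta_2389)/Q) ≅ Z/2388Z.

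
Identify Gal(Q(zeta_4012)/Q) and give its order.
|Gal(Q(zeta_4012)/Q)| = phi(4012) = 1856; group ≅ (Z/4012Z)^* ≅ Z/2Z × Z/16Z × Z/58Z

The n-th cyclotomic polynomial Φ_4012(x) is the minimal polynomial of zeta_4012 over Q and has degree phi(4012) = 1856. So Q(zeta_4012) is a degree-1856 Galois extension with Galois group (Z/4012Z)^*. By CRT, (Z/4012Z)^* ≅ (Z/4Z)^* × (Z/17Z)^* × (Z/59Z)^*. Each prime-power unit group is (Z/4Z)^* ≅ Z/2Z; (Z/17Z)^* ≅ Z/16Z; (Z/59Z)^* ≅ Z/58Z. Hence Gal(Q(zeta_4012)/Q) ≅ Z/2Z × Z/16Z × Z/58Z.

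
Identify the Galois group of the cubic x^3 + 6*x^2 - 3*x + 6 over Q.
Gal(K/Q) = S_3 (symmetric group of order 6)

Compute the discriminant of x^3 + (6)*x^2 + (-3)*x + (6): Δ = -7668. Since Δ is not a rational square, the Galois group is not contained in A_3; it must be the full S_3 (irreducibility of the cubic rules out anything smaller).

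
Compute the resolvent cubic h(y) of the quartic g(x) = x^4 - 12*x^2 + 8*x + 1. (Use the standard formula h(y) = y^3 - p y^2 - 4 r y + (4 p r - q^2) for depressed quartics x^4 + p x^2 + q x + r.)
h(y) = y^3 + 12*y^2 - 4*y - 112

Identify coefficients: p = -12, q = 8, r = 1.
Plug into h(y) = y^3 - p y^2 - 4 r y + (4 p r - q^2):
  h(y) = y^3 - (-12) y^2 - 4*(1) y + (4*(-12)*(1) - (8)^2)
       = y^3 + (12) y^2 + (-4) y + (-112).
Simplifying: h(y) = y^3 + 12*y^2 - 4*y - 112.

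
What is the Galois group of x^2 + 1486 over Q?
Gal(K/Q) = Z/2Z (cyclic of order 2)

x^2 + 1486 is irreducible over Q since -1486 is not a rational square. The splitting field Q(sqrt(-1486)) has degree 2 over Q, and its unique nontrivial automorphism is sqrt(-1486) ↦ -sqrt(-1486). Hence Gal(Q(sqrt(-1486))/Q) = Z/2Z.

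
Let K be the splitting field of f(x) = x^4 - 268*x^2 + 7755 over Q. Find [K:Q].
[K:Q] = 4

f factors as (x^2 - 33)(x^2 - 235); the splitting field is K = Q(sqrt(33), sqrt(235)). Since 33, 235, and 7755 are all non-squares in Q, the three subfields Q(sqrt(33)), Q(sqrt(235)), Q(sqrt(7755)) are distinct degree-2 extensions, so [K:Q] = 4 (Klein four Galois group).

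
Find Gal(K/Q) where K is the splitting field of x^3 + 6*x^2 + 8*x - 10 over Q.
Gal(K/Q) = S_3 (symmetric group of order 6)

Compute the discriminant of x^3 + (6)*x^2 + (8)*x + (-10): Δ = -2444. Since Δ is not a rational square, the Galois group is not contained in A_3; it must be the full S_3 (irreducibility of the cubic rules out anything smaller).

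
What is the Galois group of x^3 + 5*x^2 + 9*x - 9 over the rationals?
Gal(K/Q) = S_3 (symmetric group of order 6)

Compute the discriminant of x^3 + (5)*x^2 + (9)*x + (-9): Δ = -5868. Since Δ is not a rational square, the Galois group is not contained in A_3; it must be the full S_3 (irreducibility of the cubic rules out anything smaller).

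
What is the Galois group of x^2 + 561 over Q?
Gal(K/Q) = Z/2Z (cyclic of order 2)

x^2 + 561 is irreducible over Q since -561 is not a rational square. The splitting field Q(sqrt(-561)) has degree 2 over Q, and its unique nontrivial automorphism is sqrt(-561) ↦ -sqrt(-561). Hence Gal(Q(sqrt(-561))/Q) = Z/2Z.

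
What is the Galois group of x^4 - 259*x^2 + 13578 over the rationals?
Gal(K/Q) = V_4 (Klein four-group, Z/2Z × Z/2Z)

f factors as (x^2 - 186)(x^2 - 73), so the splitting field is K = Q(sqrt(186), sqrt(73)). The elements 186, 73, 13578 are all non-squares in Q, so sqrt(186) and sqrt(73) generate independent quadratic extensions. Thus [K:Q] = 4 and Gal(K/Q) is generated by the two order-2 automorphisms sqrt(186) ↦ -sqrt(186) and sqrt(73) ↦ -sqrt(73), giving V_4.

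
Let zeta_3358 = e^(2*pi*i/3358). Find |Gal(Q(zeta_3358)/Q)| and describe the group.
|Gal(Q(zeta_3358)/Q)| = phi(3358) = 1584; group ≅ (Z/3358Z)^* ≅ Z/22Z × Z/72Z

The n-th cyclotomic polynomial Φ_3358(x) is the minimal polynomial of zeta_3358 over Q and has degree phi(3358) = 1584. So Q(zeta_3358) is a degree-1584 Galois extension with Galois group (Z/3358Z)^*. By CRT, (Z/3358Z)^* ≅ (Z/2Z)^* × (Z/23Z)^* × (Z/73Z)^*. Each prime-power unit group is (Z/2Z)^* ≅ trivial group (order 1); (Z/23Z)^* ≅ Z/22Z; (Z/73Z)^* ≅ Z/72Z. Hence Gal(Q(zeta_3358)/Q) ≅ Z/22Z × Z/72Z.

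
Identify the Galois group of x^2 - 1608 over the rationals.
Gal(K/Q) = Z/2Z (cyclic of order 2)

x^2 - 1608 is irreducible over Q since 1608 is not a rational square. The splitting field Q(sqrt(1608)) has degree 2 over Q, and its unique nontrivial automorphism is sqrt(1608) ↦ -sqrt(1608). Hence Gal(Q(sqrt(1608))/Q) = Z/2Z.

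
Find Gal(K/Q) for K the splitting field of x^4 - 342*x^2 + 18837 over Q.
Gal(K/Q) = V_4 (Klein four-group, Z/2Z × Z/2Z)

f factors as (x^2 - 273)(x^2 - 69), so the splitting field is K = Q(sqrt(273), sqrt(69)). The elements 273, 69, 18837 are all non-squares in Q, so sqrt(273) and sqrt(69) generate independent quadratic extensions. Thus [K:Q] = 4 and Gal(K/Q) is generated by the two order-2 automorphisms sqrt(273) ↦ -sqrt(273) and sqrt(69) ↦ -sqrt(69), giving V_4.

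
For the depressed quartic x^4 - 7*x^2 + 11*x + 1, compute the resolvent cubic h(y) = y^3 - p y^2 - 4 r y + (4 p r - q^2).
h(y) = y^3 + 7*y^2 - 4*y - 149

Identify coefficients: p = -7, q = 11, r = 1.
Plug into h(y) = y^3 - p y^2 - 4 r y + (4 p r - q^2):
  h(y) = y^3 - (-7) y^2 - 4*(1) y + (4*(-7)*(1) - (11)^2)
       = y^3 + (7) y^2 + (-4) y + (-149).
Simplifying: h(y) = y^3 + 7*y^2 - 4*y - 149.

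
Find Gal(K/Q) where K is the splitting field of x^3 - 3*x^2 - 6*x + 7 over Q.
Gal(K/Q) = S_3 (symmetric group of order 6)

Compute the discriminant of x^3 + (-3)*x^2 + (-6)*x + (7): Δ = 2889. Since Δ is not a rational square, the Galois group is not contained in A_3; it must be the full S_3 (irreducibility of the cubic rules out anything smaller).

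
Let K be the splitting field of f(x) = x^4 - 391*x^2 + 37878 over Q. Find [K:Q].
[K:Q] = 4

f factors as (x^2 - 214)(x^2 - 177); the splitting field is K = Q(sqrt(214), sqrt(177)). Since 214, 177, and 37878 are all non-squares in Q, the three subfields Q(sqrt(214)), Q(sqrt(177)), Q(sqrt(37878)) are distinct degree-2 extensions, so [K:Q] = 4 (Klein four Galois group).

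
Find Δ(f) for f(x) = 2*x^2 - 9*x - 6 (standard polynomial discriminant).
Δ = 129

For a quadratic a x^2 + b x + c the discriminant is Δ = b^2 - 4ac = (-9)^2 - 4*(2)*(-6) = 81 - (-48) = 129.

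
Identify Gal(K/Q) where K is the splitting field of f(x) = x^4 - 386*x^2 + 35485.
Gal(K/Q) = V_4 (Klein four-group, Z/2Z × Z/2Z)

f factors as (x^2 - 151)(x^2 - 235), so the splitting field is K = Q(sqrt(151), sqrt(235)). The elements 151, 235, 35485 are all non-squares in Q, so sqrt(151) and sqrt(235) generate independent quadratic extensions. Thus [K:Q] = 4 and Gal(K/Q) is generated by the two order-2 automorphisms sqrt(151) ↦ -sqrt(151) and sqrt(235) ↦ -sqrt(235), giving V_4.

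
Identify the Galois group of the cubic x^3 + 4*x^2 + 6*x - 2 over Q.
Gal(K/Q) = S_3 (symmetric group of order 6)

Compute the discriminant of x^3 + (4)*x^2 + (6)*x + (-2): Δ = -748. Since Δ is not a rational square, the Galois group is not contained in A_3; it must be the full S_3 (irreducibility of the cubic rules out anything smaller).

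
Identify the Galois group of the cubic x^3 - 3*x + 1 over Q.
Gal(K/Q) = A_3 (cyclic of order 3)

Compute the discriminant of x^3 + (0)*x^2 + (-3)*x + (1): Δ = 81. Since Δ is a perfect square (Δ = 9^2), the Galois group is contained in A_3. Irreducibility forces the group to be transitive on three roots, so Gal = A_3.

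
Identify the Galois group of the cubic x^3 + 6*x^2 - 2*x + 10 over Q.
Gal(K/Q) = S_3 (symmetric group of order 6)

Compute the discriminant of x^3 + (6)*x^2 + (-2)*x + (10): Δ = -13324. Since Δ is not a rational square, the Galois group is not contained in A_3; it must be the full S_3 (irreducibility of the cubic rules out anything smaller).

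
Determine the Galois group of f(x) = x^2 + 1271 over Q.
Gal(K/Q) = Z/2Z (cyclic of order 2)

x^2 + 1271 is irreducible over Q since -1271 is not a rational square. The splitting field Q(sqrt(-1271)) has degree 2 over Q, and its unique nontrivial automorphism is sqrt(-1271) ↦ -sqrt(-1271). Hence Gal(Q(sqrt(-1271))/Q) = Z/2Z.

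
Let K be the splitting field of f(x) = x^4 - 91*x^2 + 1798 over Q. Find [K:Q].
[K:Q] = 4

f factors as (x^2 - 29)(x^2 - 62); the splitting field is K = Q(sqrt(29), sqrt(62)). Since 29, 62, and 1798 are all non-squares in Q, the three subfields Q(sqrt(29)), Q(sqrt(62)), Q(sqrt(1798)) are distinct degree-2 extensions, so [K:Q] = 4 (Klein four Galois group).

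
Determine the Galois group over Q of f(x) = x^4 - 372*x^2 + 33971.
Gal(K/Q) = V_4 (Klein four-group, Z/2Z × Z/2Z)

f factors as (x^2 - 211)(x^2 - 161), so the splitting field is K = Q(sqrt(211), sqrt(161)). The elements 211, 161, 33971 are all non-squares in Q, so sqrt(211) and sqrt(161) generate independent quadratic extensions. Thus [K:Q] = 4 and Gal(K/Q) is generated by the two order-2 automorphisms sqrt(211) ↦ -sqrt(211) and sqrt(161) ↦ -sqrt(161), giving V_4.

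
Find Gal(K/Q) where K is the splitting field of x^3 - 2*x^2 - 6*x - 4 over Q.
Gal(K/Q) = S_3 (symmetric group of order 6)

Compute the discriminant of x^3 + (-2)*x^2 + (-6)*x + (-4): Δ = -416. Since Δ is not a rational square, the Galois group is not contained in A_3; it must be the full S_3 (irreducibility of the cubic rules out anything smaller).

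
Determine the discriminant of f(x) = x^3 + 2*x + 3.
Δ = -275

For a depressed cubic x^3 + p x + q the discriminant is Δ = -4 p^3 - 27 q^2 = -4*(2)^3 - 27*(3)^2 = -32 - 243 = -275.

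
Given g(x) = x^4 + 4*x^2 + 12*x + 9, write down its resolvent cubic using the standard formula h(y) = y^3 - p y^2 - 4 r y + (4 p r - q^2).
h(y) = y^3 - 4*y^2 - 36*y

Identify coefficients: p = 4, q = 12, r = 9.
Plug into h(y) = y^3 - p y^2 - 4 r y + (4 p r - q^2):
  h(y) = y^3 - (4) y^2 - 4*(9) y + (4*(4)*(9) - (12)^2)
       = y^3 + (-4) y^2 + (-36) y + (0).
Simplifying: h(y) = y^3 - 4*y^2 - 36*y.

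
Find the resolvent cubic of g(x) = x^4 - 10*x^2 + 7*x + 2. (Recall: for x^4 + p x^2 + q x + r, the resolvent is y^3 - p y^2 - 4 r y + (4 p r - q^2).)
h(y) = y^3 + 10*y^2 - 8*y - 129

Identify coefficients: p = -10, q = 7, r = 2.
Plug into h(y) = y^3 - p y^2 - 4 r y + (4 p r - q^2):
  h(y) = y^3 - (-10) y^2 - 4*(2) y + (4*(-10)*(2) - (7)^2)
       = y^3 + (10) y^2 + (-8) y + (-129).
Simplifying: h(y) = y^3 + 10*y^2 - 8*y - 129.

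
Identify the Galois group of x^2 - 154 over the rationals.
Gal(K/Q) = Z/2Z (cyclic of order 2)

x^2 - 154 is irreducible over Q since 154 is not a rational square. The splitting field Q(sqrt(154)) has degree 2 over Q, and its unique nontrivial automorphism is sqrt(154) ↦ -sqrt(154). Hence Gal(Q(sqrt(154))/Q) = Z/2Z.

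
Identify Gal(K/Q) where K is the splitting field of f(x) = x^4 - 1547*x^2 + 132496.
Gal(K/Q) = Z/2Z (cyclic of order 2)

f factors as (x^2 - 91)(x^2 - 1456), so the splitting field is K = Q(sqrt(91), sqrt(1456)). The squarefree part of 91 is 91 and the squarefree part of 1456 is also 91, so sqrt(91) and sqrt(1456) are both rational multiples of sqrt(91). Hence Q(sqrt(91)) = Q(sqrt(1456)) = Q(sqrt(91)), and the splitting field collapses to a single degree-2 extension with Galois group Z/2Z.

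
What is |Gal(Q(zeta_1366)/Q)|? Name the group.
|Gal(Q(zeta_1366)/Q)| = phi(1366) = 682; group ≅ (Z/1366Z)^* ≅ Z/682Z

The n-th cyclotomic polynomial Φ_1366(x) is the minimal polynomial of zeta_1366 over Q and has degree phi(1366) = 682. So Q(zeta_1366) is a degree-682 Galois extension with Galois group (Z/1366Z)^*. By CRT, (Z/1366Z)^* ≅ (Z/2Z)^* × (Z/683Z)^*. Each prime-power unit group is (Z/2Z)^* ≅ trivial group (order 1); (Z/683Z)^* ≅ Z/682Z. Hence Gal(Q(zeta_1366)/Q) ≅ Z/682Z.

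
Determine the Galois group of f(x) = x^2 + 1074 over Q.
Gal(K/Q) = Z/2Z (cyclic of order 2)

x^2 + 1074 is irreducible over Q since -1074 is not a rational square. The splitting field Q(sqrt(-1074)) has degree 2 over Q, and its unique nontrivial automorphism is sqrt(-1074) ↦ -sqrt(-1074). Hence Gal(Q(sqrt(-1074))/Q) = Z/2Z.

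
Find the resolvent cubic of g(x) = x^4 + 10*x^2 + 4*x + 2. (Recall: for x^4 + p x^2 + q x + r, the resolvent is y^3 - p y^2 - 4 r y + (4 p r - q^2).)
h(y) = y^3 - 10*y^2 - 8*y + 64

Identify coefficients: p = 10, q = 4, r = 2.
Plug into h(y) = y^3 - p y^2 - 4 r y + (4 p r - q^2):
  h(y) = y^3 - (10) y^2 - 4*(2) y + (4*(10)*(2) - (4)^2)
       = y^3 + (-10) y^2 + (-8) y + (64).
Simplifying: h(y) = y^3 - 10*y^2 - 8*y + 64.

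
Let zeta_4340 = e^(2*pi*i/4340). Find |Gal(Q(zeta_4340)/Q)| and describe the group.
|Gal(Q(zeta_4340)/Q)| = phi(4340) = 1440; group ≅ (Z/4340Z)^* ≅ Z/2Z × Z/4Z × Z/6Z × Z/30Z

The n-th cyclotomic polynomial Φ_4340(x) is the minimal polynomial of zeta_4340 over Q and has degree phi(4340) = 1440. So Q(zeta_4340) is a degree-1440 Galois extension with Galois group (Z/4340Z)^*. By CRT, (Z/4340Z)^* ≅ (Z/4Z)^* × (Z/5Z)^* × (Z/7Z)^* × (Z/31Z)^*. Each prime-power unit group is (Z/4Z)^* ≅ Z/2Z; (Z/5Z)^* ≅ Z/4Z; (Z/7Z)^* ≅ Z/6Z; (Z/31Z)^* ≅ Z/30Z. Hence Gal(Q(zeta_4340)/Q) ≅ Z/2Z × Z/4Z × Z/6Z × Z/30Z.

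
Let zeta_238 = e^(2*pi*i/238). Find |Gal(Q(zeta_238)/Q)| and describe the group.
|Gal(Q(zeta_238)/Q)| = phi(238) = 96; group ≅ (Z/238Z)^* ≅ Z/6Z × Z/16Z

The n-th cyclotomic polynomial Φ_238(x) is the minimal polynomial of zeta_238 over Q and has degree phi(238) = 96. So Q(zeta_238) is a degree-96 Galois extension with Galois group (Z/238Z)^*. By CRT, (Z/238Z)^* ≅ (Z/2Z)^* × (Z/7Z)^* × (Z/17Z)^*. Each prime-power unit group is (Z/2Z)^* ≅ trivial group (order 1); (Z/7Z)^* ≅ Z/6Z; (Z/17Z)^* ≅ Z/16Z. Hence Gal(Q(zeta_238)/Q) ≅ Z/6Z × Z/16Z.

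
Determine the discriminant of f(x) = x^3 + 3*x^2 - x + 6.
Δ = -1931

For x^3 + a x^2 + b x + c the discriminant is Δ = 18 a b c - 4 a^3 c + a^2 b^2 - 4 b^3 - 27 c^2.
Plug a = 3, b = -1, c = 6:
  18*(3)*(-1)*(6) - 4*(3)^3*(6) + (3)^2*(-1)^2 - 4*(-1)^3 - 27*(6)^2
  = -324 + (-648) + 9 + (4) + (-972)
  = -1931.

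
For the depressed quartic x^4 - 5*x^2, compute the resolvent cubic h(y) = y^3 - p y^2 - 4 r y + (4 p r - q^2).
h(y) = y^3 + 5*y^2

Identify coefficients: p = -5, q = 0, r = 0.
Plug into h(y) = y^3 - p y^2 - 4 r y + (4 p r - q^2):
  h(y) = y^3 - (-5) y^2 - 4*(0) y + (4*(-5)*(0) - (0)^2)
       = y^3 + (5) y^2 + (0) y + (0).
Simplifying: h(y) = y^3 + 5*y^2.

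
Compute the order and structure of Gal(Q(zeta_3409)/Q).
|Gal(Q(zeta_3409)/Q)| = phi(3409) = 2916; group ≅ (Z/3409Z)^* ≅ Z/6Z × Z/486Z

The n-th cyclotomic polynomial Φ_3409(x) is the minimal polynomial of zeta_3409 over Q and has degree phi(3409) = 2916. So Q(zeta_3409) is a degree-2916 Galois extension with Galois group (Z/3409Z)^*. By CRT, (Z/3409Z)^* ≅ (Z/7Z)^* × (Z/487Z)^*. Each prime-power unit group is (Z/7Z)^* ≅ Z/6Z; (Z/487Z)^* ≅ Z/486Z. Hence Gal(Q(zeta_3409)/Q) ≅ Z/6Z × Z/486Z.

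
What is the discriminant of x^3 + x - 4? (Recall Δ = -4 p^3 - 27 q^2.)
Δ = -436

For a depressed cubic x^3 + p x + q the discriminant is Δ = -4 p^3 - 27 q^2 = -4*(1)^3 - 27*(-4)^2 = -4 - 432 = -436.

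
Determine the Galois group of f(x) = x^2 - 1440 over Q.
Gal(K/Q) = Z/2Z (cyclic of order 2)

x^2 - 1440 is irreducible over Q since 1440 is not a rational square. The splitting field Q(sqrt(1440)) has degree 2 over Q, and its unique nontrivial automorphism is sqrt(1440) ↦ -sqrt(1440). Hence Gal(Q(sqrt(1440))/Q) = Z/2Z.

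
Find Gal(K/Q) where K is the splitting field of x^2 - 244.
Gal(K/Q) = Z/2Z (cyclic of order 2)

x^2 - 244 is irreducible over Q since 244 is not a rational square. The splitting field Q(sqrt(244)) has degree 2 over Q, and its unique nontrivial automorphism is sqrt(244) ↦ -sqrt(244). Hence Gal(Q(sqrt(244))/Q) = Z/2Z.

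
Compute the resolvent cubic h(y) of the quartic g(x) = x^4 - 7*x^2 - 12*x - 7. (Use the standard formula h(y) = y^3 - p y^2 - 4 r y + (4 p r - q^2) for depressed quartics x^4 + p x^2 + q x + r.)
h(y) = y^3 + 7*y^2 + 28*y + 52

Identify coefficients: p = -7, q = -12, r = -7.
Plug into h(y) = y^3 - p y^2 - 4 r y + (4 p r - q^2):
  h(y) = y^3 - (-7) y^2 - 4*(-7) y + (4*(-7)*(-7) - (-12)^2)
       = y^3 + (7) y^2 + (28) y + (52).
Simplifying: h(y) = y^3 + 7*y^2 + 28*y + 52.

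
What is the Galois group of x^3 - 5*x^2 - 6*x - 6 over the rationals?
Gal(K/Q) = S_3 (symmetric group of order 6)

Compute the discriminant of x^3 + (-5)*x^2 + (-6)*x + (-6): Δ = -5448. Since Δ is not a rational square, the Galois group is not contained in A_3; it must be the full S_3 (irreducibility of the cubic rules out anything smaller).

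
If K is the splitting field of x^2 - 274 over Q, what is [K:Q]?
[K:Q] = 2

The polynomial x^2 - 274 is irreducible over Q since 274 is not a perfect square. Its splitting field is Q(sqrt(274)), which has degree 2 over Q.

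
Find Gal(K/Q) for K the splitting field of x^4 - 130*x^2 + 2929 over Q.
Gal(K/Q) = V_4 (Klein four-group, Z/2Z × Z/2Z)

f factors as (x^2 - 101)(x^2 - 29), so the splitting field is K = Q(sqrt(101), sqrt(29)). The elements 101, 29, 2929 are all non-squares in Q, so sqrt(101) and sqrt(29) generate independent quadratic extensions. Thus [K:Q] = 4 and Gal(K/Q) is generated by the two order-2 automorphisms sqrt(101) ↦ -sqrt(101) and sqrt(29) ↦ -sqrt(29), giving V_4.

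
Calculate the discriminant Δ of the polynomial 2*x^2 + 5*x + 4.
Δ = -7

For a quadratic a x^2 + b x + c the discriminant is Δ = b^2 - 4ac = (5)^2 - 4*(2)*(4) = 25 - (32) = -7.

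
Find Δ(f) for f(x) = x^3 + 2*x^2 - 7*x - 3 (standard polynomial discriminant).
Δ = 2177

For x^3 + a x^2 + b x + c the discriminant is Δ = 18 a b c - 4 a^3 c + a^2 b^2 - 4 b^3 - 27 c^2.
Plug a = 2, b = -7, c = -3:
  18*(2)*(-7)*(-3) - 4*(2)^3*(-3) + (2)^2*(-7)^2 - 4*(-7)^3 - 27*(-3)^2
  = 756 + (96) + 196 + (1372) + (-243)
  = 2177.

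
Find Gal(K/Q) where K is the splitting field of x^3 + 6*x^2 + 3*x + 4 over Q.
Gal(K/Q) = S_3 (symmetric group of order 6)

Compute the discriminant of x^3 + (6)*x^2 + (3)*x + (4): Δ = -2376. Since Δ is not a rational square, the Galois group is not contained in A_3; it must be the full S_3 (irreducibility of the cubic rules out anything smaller).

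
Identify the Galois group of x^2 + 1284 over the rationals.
Gal(K/Q) = Z/2Z (cyclic of order 2)

x^2 + 1284 is irreducible over Q since -1284 is not a rational square. The splitting field Q(sqrt(-1284)) has degree 2 over Q, and its unique nontrivial automorphism is sqrt(-1284) ↦ -sqrt(-1284). Hence Gal(Q(sqrt(-1284))/Q) = Z/2Z.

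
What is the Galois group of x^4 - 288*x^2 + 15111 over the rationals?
Gal(K/Q) = V_4 (Klein four-group, Z/2Z × Z/2Z)

f factors as (x^2 - 69)(x^2 - 219), so the splitting field is K = Q(sqrt(69), sqrt(219)). The elements 69, 219, 15111 are all non-squares in Q, so sqrt(69) and sqrt(219) generate independent quadratic extensions. Thus [K:Q] = 4 and Gal(K/Q) is generated by the two order-2 automorphisms sqrt(69) ↦ -sqrt(69) and sqrt(219) ↦ -sqrt(219), giving V_4.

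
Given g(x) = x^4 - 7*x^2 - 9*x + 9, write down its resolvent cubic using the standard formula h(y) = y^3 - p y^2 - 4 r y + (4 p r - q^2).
h(y) = y^3 + 7*y^2 - 36*y - 333

Identify coefficients: p = -7, q = -9, r = 9.
Plug into h(y) = y^3 - p y^2 - 4 r y + (4 p r - q^2):
  h(y) = y^3 - (-7) y^2 - 4*(9) y + (4*(-7)*(9) - (-9)^2)
       = y^3 + (7) y^2 + (-36) y + (-333).
Simplifying: h(y) = y^3 + 7*y^2 - 36*y - 333.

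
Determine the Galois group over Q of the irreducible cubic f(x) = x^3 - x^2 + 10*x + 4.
Gal(K/Q) = S_3 (symmetric group of order 6)

Compute the discriminant of x^3 + (-1)*x^2 + (10)*x + (4): Δ = -5036. Since Δ is not a rational square, the Galois group is not contained in A_3; it must be the full S_3 (irreducibility of the cubic rules out anything smaller).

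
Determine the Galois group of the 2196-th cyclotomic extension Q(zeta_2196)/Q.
|Gal(Q(zeta_2196)/Q)| = phi(2196) = 720; group ≅ (Z/2196Z)^* ≅ Z/2Z × Z/6Z × Z/60Z

The n-th cyclotomic polynomial Φ_2196(x) is the minimal polynomial of zeta_2196 over Q and has degree phi(2196) = 720. So Q(zeta_2196) is a degree-720 Galois extension with Galois group (Z/2196Z)^*. By CRT, (Z/2196Z)^* ≅ (Z/4Z)^* × (Z/9Z)^* × (Z/61Z)^*. Each prime-power unit group is (Z/4Z)^* ≅ Z/2Z; (Z/9Z)^* ≅ Z/6Z; (Z/61Z)^* ≅ Z/60Z. Hence Gal(Q(zeta_2196)/Q) ≅ Z/2Z × Z/6Z × Z/60Z.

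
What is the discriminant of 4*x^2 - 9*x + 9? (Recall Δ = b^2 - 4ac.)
Δ = -63

For a quadratic a x^2 + b x + c the discriminant is Δ = b^2 - 4ac = (-9)^2 - 4*(4)*(9) = 81 - (144) = -63.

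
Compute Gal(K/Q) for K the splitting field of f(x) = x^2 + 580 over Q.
Gal(K/Q) = Z/2Z (cyclic of order 2)

x^2 + 580 is irreducible over Q since -580 is not a rational square. The splitting field Q(sqrt(-580)) has degree 2 over Q, and its unique nontrivial automorphism is sqrt(-580) ↦ -sqrt(-580). Hence Gal(Q(sqrt(-580))/Q) = Z/2Z.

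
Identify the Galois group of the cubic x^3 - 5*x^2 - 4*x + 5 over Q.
Gal(K/Q) = S_3 (symmetric group of order 6)

Compute the discriminant of x^3 + (-5)*x^2 + (-4)*x + (5): Δ = 4281. Since Δ is not a rational square, the Galois group is not contained in A_3; it must be the full S_3 (irreducibility of the cubic rules out anything smaller).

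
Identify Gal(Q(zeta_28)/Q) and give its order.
|Gal(Q(zeta_28)/Q)| = phi(28) = 12; group ≅ (Z/28Z)^* ≅ Z/2Z × Z/6Z

The n-th cyclotomic polynomial Φ_28(x) is the minimal polynomial of zeta_28 over Q and has degree phi(28) = 12. So Q(zeta_28) is a degree-12 Galois extension with Galois group (Z/28Z)^*. By CRT, (Z/28Z)^* ≅ (Z/4Z)^* × (Z/7Z)^*. Each prime-power unit group is (Z/4Z)^* ≅ Z/2Z; (Z/7Z)^* ≅ Z/6Z. Hence Gal(Q(zeta_28)/Q) ≅ Z/2Z × Z/6Z.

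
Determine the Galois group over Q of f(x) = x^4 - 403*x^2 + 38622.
Gal(K/Q) = V_4 (Klein four-group, Z/2Z × Z/2Z)

f factors as (x^2 - 157)(x^2 - 246), so the splitting field is K = Q(sqrt(157), sqrt(246)). The elements 157, 246, 38622 are all non-squares in Q, so sqrt(157) and sqrt(246) generate independent quadratic extensions. Thus [K:Q] = 4 and Gal(K/Q) is generated by the two order-2 automorphisms sqrt(157) ↦ -sqrt(157) and sqrt(246) ↦ -sqrt(246), giving V_4.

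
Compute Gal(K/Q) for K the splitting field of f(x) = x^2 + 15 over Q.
Gal(K/Q) = Z/2Z (cyclic of order 2)

x^2 + 15 is irreducible over Q since -15 is not a rational square. The splitting field Q(sqrt(-15)) has degree 2 over Q, and its unique nontrivial automorphism is sqrt(-15) ↦ -sqrt(-15). Hence Gal(Q(sqrt(-15))/Q) = Z/2Z.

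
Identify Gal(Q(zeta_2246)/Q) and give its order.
|Gal(Q(zeta_2246)/Q)| = phi(2246) = 1122; group ≅ (Z/2246Z)^* ≅ Z/1122Z

The n-th cyclotomic polynomial Φ_2246(x) is the minimal polynomial of zeta_2246 over Q and has degree phi(2246) = 1122. So Q(zeta_2246) is a degree-1122 Galois extension with Galois group (Z/2246Z)^*. By CRT, (Z/2246Z)^* ≅ (Z/2Z)^* × (Z/1123Z)^*. Each prime-power unit group is (Z/2Z)^* ≅ trivial group (order 1); (Z/1123Z)^* ≅ Z/1122Z. Hence Gal(Q(zeta_2246)/Q) ≅ Z/1122Z.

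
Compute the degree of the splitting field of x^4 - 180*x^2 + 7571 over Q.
[K:Q] = 4

f factors as (x^2 - 67)(x^2 - 113); the splitting field is K = Q(sqrt(67), sqrt(113)). Since 67, 113, and 7571 are all non-squares in Q, the three subfields Q(sqrt(67)), Q(sqrt(113)), Q(sqrt(7571)) are distinct degree-2 extensions, so [K:Q] = 4 (Klein four Galois group).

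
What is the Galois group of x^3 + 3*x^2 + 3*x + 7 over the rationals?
Gal(K/Q) = S_3 (symmetric group of order 6)

Compute the discriminant of x^3 + (3)*x^2 + (3)*x + (7): Δ = -972. Since Δ is not a rational square, the Galois group is not contained in A_3; it must be the full S_3 (irreducibility of the cubic rules out anything smaller).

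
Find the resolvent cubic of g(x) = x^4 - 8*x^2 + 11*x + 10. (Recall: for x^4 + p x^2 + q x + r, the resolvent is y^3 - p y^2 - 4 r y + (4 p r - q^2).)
h(y) = y^3 + 8*y^2 - 40*y - 441

Identify coefficients: p = -8, q = 11, r = 10.
Plug into h(y) = y^3 - p y^2 - 4 r y + (4 p r - q^2):
  h(y) = y^3 - (-8) y^2 - 4*(10) y + (4*(-8)*(10) - (11)^2)
       = y^3 + (8) y^2 + (-40) y + (-441).
Simplifying: h(y) = y^3 + 8*y^2 - 40*y - 441.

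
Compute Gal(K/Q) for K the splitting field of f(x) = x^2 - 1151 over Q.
Gal(K/Q) = Z/2Z (cyclic of order 2)

x^2 - 1151 is irreducible over Q since 1151 is not a rational square. The splitting field Q(sqrt(1151)) has degree 2 over Q, and its unique nontrivial automorphism is sqrt(1151) ↦ -sqrt(1151). Hence Gal(Q(sqrt(1151))/Q) = Z/2Z.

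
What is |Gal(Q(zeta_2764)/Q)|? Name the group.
|Gal(Q(zeta_2764)/Q)| = phi(2764) = 1380; group ≅ (Z/2764Z)^* ≅ Z/2Z × Z/690Z

The n-th cyclotomic polynomial Φ_2764(x) is the minimal polynomial of zeta_2764 over Q and has degree phi(2764) = 1380. So Q(zeta_2764) is a degree-1380 Galois extension with Galois group (Z/2764Z)^*. By CRT, (Z/2764Z)^* ≅ (Z/4Z)^* × (Z/691Z)^*. Each prime-power unit group is (Z/4Z)^* ≅ Z/2Z; (Z/691Z)^* ≅ Z/690Z. Hence Gal(Q(zeta_2764)/Q) ≅ Z/2Z × Z/690Z.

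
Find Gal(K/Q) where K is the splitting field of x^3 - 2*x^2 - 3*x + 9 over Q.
Gal(K/Q) = S_3 (symmetric group of order 6)

Compute the discriminant of x^3 + (-2)*x^2 + (-3)*x + (9): Δ = -783. Since Δ is not a rational square, the Galois group is not contained in A_3; it must be the full S_3 (irreducibility of the cubic rules out anything smaller).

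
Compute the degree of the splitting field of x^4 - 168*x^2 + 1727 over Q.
[K:Q] = 4

f factors as (x^2 - 11)(x^2 - 157); the splitting field is K = Q(sqrt(11), sqrt(157)). Since 11, 157, and 1727 are all non-squares in Q, the three subfields Q(sqrt(11)), Q(sqrt(157)), Q(sqrt(1727)) are distinct degree-2 extensions, so [K:Q] = 4 (Klein four Galois group).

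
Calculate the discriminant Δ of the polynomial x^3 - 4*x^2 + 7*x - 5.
Δ = -23

For x^3 + a x^2 + b x + c the discriminant is Δ = 18 a b c - 4 a^3 c + a^2 b^2 - 4 b^3 - 27 c^2.
Plug a = -4, b = 7, c = -5:
  18*(-4)*(7)*(-5) - 4*(-4)^3*(-5) + (-4)^2*(7)^2 - 4*(7)^3 - 27*(-5)^2
  = 2520 + (-1280) + 784 + (-1372) + (-675)
  = -23.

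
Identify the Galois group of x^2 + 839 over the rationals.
Gal(K/Q) = Z/2Z (cyclic of order 2)

x^2 + 839 is irreducible over Q since -839 is not a rational square. The splitting field Q(sqrt(-839)) has degree 2 over Q, and its unique nontrivial automorphism is sqrt(-839) ↦ -sqrt(-839). Hence Gal(Q(sqrt(-839))/Q) = Z/2Z.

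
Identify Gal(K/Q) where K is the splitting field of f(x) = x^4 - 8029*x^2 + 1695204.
Gal(K/Q) = Z/2Z (cyclic of order 2)

f factors as (x^2 - 7812)(x^2 - 217), so the splitting field is K = Q(sqrt(7812), sqrt(217)). The squarefree part of 7812 is 217 and the squarefree part of 217 is also 217, so sqrt(7812) and sqrt(217) are both rational multiples of sqrt(217). Hence Q(sqrt(7812)) = Q(sqrt(217)) = Q(sqrt(217)), and the splitting field collapses to a single degree-2 extension with Galois group Z/2Z.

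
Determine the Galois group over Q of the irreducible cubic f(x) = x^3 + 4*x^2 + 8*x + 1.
Gal(K/Q) = S_3 (symmetric group of order 6)

Compute the discriminant of x^3 + (4)*x^2 + (8)*x + (1): Δ = -731. Since Δ is not a rational square, the Galois group is not contained in A_3; it must be the full S_3 (irreducibility of the cubic rules out anything smaller).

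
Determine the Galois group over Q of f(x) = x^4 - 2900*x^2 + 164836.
Gal(K/Q) = Z/2Z (cyclic of order 2)

f factors as (x^2 - 58)(x^2 - 2842), so the splitting field is K = Q(sqrt(58), sqrt(2842)). The squarefree part of 58 is 58 and the squarefree part of 2842 is also 58, so sqrt(58) and sqrt(2842) are both rational multiples of sqrt(58). Hence Q(sqrt(58)) = Q(sqrt(2842)) = Q(sqrt(58)), and the splitting field collapses to a single degree-2 extension with Galois group Z/2Z.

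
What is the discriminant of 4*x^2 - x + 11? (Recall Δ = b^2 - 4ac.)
Δ = -175

For a quadratic a x^2 + b x + c the discriminant is Δ = b^2 - 4ac = (-1)^2 - 4*(4)*(11) = 1 - (176) = -175.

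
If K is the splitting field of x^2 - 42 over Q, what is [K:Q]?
[K:Q] = 2

The polynomial x^2 - 42 is irreducible over Q since 42 is not a perfect square. Its splitting field is Q(sqrt(42)), which has degree 2 over Q.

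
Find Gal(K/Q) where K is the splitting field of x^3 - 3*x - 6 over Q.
Gal(K/Q) = S_3 (symmetric group of order 6)

Compute the discriminant of x^3 + (0)*x^2 + (-3)*x + (-6): Δ = -864. Since Δ is not a rational square, the Galois group is not contained in A_3; it must be the full S_3 (irreducibility of the cubic rules out anything smaller).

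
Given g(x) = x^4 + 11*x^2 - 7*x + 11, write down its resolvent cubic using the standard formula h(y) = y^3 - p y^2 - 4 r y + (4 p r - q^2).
h(y) = y^3 - 11*y^2 - 44*y + 435

Identify coefficients: p = 11, q = -7, r = 11.
Plug into h(y) = y^3 - p y^2 - 4 r y + (4 p r - q^2):
  h(y) = y^3 - (11) y^2 - 4*(11) y + (4*(11)*(11) - (-7)^2)
       = y^3 + (-11) y^2 + (-44) y + (435).
Simplifying: h(y) = y^3 - 11*y^2 - 44*y + 435.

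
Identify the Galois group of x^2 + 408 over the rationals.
Gal(K/Q) = Z/2Z (cyclic of order 2)

x^2 + 408 is irreducible over Q since -408 is not a rational square. The splitting field Q(sqrt(-408)) has degree 2 over Q, and its unique nontrivial automorphism is sqrt(-408) ↦ -sqrt(-408). Hence Gal(Q(sqrt(-408))/Q) = Z/2Z.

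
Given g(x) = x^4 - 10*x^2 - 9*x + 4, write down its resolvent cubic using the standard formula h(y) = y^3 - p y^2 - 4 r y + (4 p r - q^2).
h(y) = y^3 + 10*y^2 - 16*y - 241

Identify coefficients: p = -10, q = -9, r = 4.
Plug into h(y) = y^3 - p y^2 - 4 r y + (4 p r - q^2):
  h(y) = y^3 - (-10) y^2 - 4*(4) y + (4*(-10)*(4) - (-9)^2)
       = y^3 + (10) y^2 + (-16) y + (-241).
Simplifying: h(y) = y^3 + 10*y^2 - 16*y - 241.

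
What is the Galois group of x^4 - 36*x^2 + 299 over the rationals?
Gal(K/Q) = V_4 (Klein four-group, Z/2Z × Z/2Z)

f factors as (x^2 - 13)(x^2 - 23), so the splitting field is K = Q(sqrt(13), sqrt(23)). The elements 13, 23, 299 are all non-squares in Q, so sqrt(13) and sqrt(23) generate independent quadratic extensions. Thus [K:Q] = 4 and Gal(K/Q) is generated by the two order-2 automorphisms sqrt(13) ↦ -sqrt(13) and sqrt(23) ↦ -sqrt(23), giving V_4.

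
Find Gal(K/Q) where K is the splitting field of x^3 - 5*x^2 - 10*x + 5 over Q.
Gal(K/Q) = S_3 (symmetric group of order 6)

Compute the discriminant of x^3 + (-5)*x^2 + (-10)*x + (5): Δ = 12825. Since Δ is not a rational square, the Galois group is not contained in A_3; it must be the full S_3 (irreducibility of the cubic rules out anything smaller).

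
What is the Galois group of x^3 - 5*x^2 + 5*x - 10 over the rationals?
Gal(K/Q) = S_3 (symmetric group of order 6)

Compute the discriminant of x^3 + (-5)*x^2 + (5)*x + (-10): Δ = -3075. Since Δ is not a rational square, the Galois group is not contained in A_3; it must be the full S_3 (irreducibility of the cubic rules out anything smaller).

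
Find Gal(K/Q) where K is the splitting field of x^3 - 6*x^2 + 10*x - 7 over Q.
Gal(K/Q) = S_3 (symmetric group of order 6)

Compute the discriminant of x^3 + (-6)*x^2 + (10)*x + (-7): Δ = -211. Since Δ is not a rational square, the Galois group is not contained in A_3; it must be the full S_3 (irreducibility of the cubic rules out anything smaller).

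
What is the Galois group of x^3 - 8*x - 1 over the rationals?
Gal(K/Q) = S_3 (symmetric group of order 6)

Compute the discriminant of x^3 + (0)*x^2 + (-8)*x + (-1): Δ = 2021. Since Δ is not a rational square, the Galois group is not contained in A_3; it must be the full S_3 (irreducibility of the cubic rules out anything smaller).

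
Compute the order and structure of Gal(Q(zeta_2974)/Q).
|Gal(Q(zeta_2974)/Q)| = phi(2974) = 1486; group ≅ (Z/2974Z)^* ≅ Z/1486Z

The n-th cyclotomic polynomial Φ_2974(x) is the minimal polynomial of zeta_2974 over Q and has degree phi(2974) = 1486. So Q(zeta_2974) is a degree-1486 Galois extension with Galois group (Z/2974Z)^*. By CRT, (Z/2974Z)^* ≅ (Z/2Z)^* × (Z/1487Z)^*. Each prime-power unit group is (Z/2Z)^* ≅ trivial group (order 1); (Z/1487Z)^* ≅ Z/1486Z. Hence Gal(Q(zeta_2974)/Q) ≅ Z/1486Z.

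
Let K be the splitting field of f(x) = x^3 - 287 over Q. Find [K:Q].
[K:Q] = 6

x^3 - 287 has one real root r = 287^(1/3) and two complex roots r*zeta_3, r*zeta_3^2 where zeta_3 = e^(2*pi*i/3). The splitting field is Q(r, zeta_3). [Q(r):Q] = 3 and [Q(zeta_3):Q] = 2 with gcd = 1, so [Q(r, zeta_3):Q] = 3 * 2 = 6.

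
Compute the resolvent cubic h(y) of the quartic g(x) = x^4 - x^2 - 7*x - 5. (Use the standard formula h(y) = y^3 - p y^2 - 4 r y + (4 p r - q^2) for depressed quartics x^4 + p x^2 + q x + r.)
h(y) = y^3 + y^2 + 20*y - 29

Identify coefficients: p = -1, q = -7, r = -5.
Plug into h(y) = y^3 - p y^2 - 4 r y + (4 p r - q^2):
  h(y) = y^3 - (-1) y^2 - 4*(-5) y + (4*(-1)*(-5) - (-7)^2)
       = y^3 + (1) y^2 + (20) y + (-29).
Simplifying: h(y) = y^3 + y^2 + 20*y - 29.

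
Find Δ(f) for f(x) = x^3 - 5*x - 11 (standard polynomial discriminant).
Δ = -2767

For a depressed cubic x^3 + p x + q the discriminant is Δ = -4 p^3 - 27 q^2 = -4*(-5)^3 - 27*(-11)^2 = 500 - 3267 = -2767.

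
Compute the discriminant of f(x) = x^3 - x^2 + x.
Δ = -3

For x^3 + a x^2 + b x + c the discriminant is Δ = 18 a b c - 4 a^3 c + a^2 b^2 - 4 b^3 - 27 c^2.
Plug a = -1, b = 1, c = 0:
  18*(-1)*(1)*(0) - 4*(-1)^3*(0) + (-1)^2*(1)^2 - 4*(1)^3 - 27*(0)^2
  = 0 + (0) + 1 + (-4) + (0)
  = -3.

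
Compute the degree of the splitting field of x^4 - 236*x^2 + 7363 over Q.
[K:Q] = 4

f factors as (x^2 - 199)(x^2 - 37); the splitting field is K = Q(sqrt(199), sqrt(37)). Since 199, 37, and 7363 are all non-squares in Q, the three subfields Q(sqrt(199)), Q(sqrt(37)), Q(sqrt(7363)) are distinct degree-2 extensions, so [K:Q] = 4 (Klein four Galois group).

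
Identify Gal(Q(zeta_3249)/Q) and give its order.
|Gal(Q(zeta_3249)/Q)| = phi(3249) = 2052; group ≅ (Z/3249Z)^* ≅ Z/6Z × Z/342Z

The n-th cyclotomic polynomial Φ_3249(x) is the minimal polynomial of zeta_3249 over Q and has degree phi(3249) = 2052. So Q(zeta_3249) is a degree-2052 Galois extension with Galois group (Z/3249Z)^*. By CRT, (Z/3249Z)^* ≅ (Z/9Z)^* × (Z/361Z)^*. Each prime-power unit group is (Z/9Z)^* ≅ Z/6Z; (Z/361Z)^* ≅ Z/342Z. Hence Gal(Q(zeta_3249)/Q) ≅ Z/6Z × Z/342Z.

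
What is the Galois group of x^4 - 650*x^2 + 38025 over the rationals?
Gal(K/Q) = Z/2Z (cyclic of order 2)

f factors as (x^2 - 585)(x^2 - 65), so the splitting field is K = Q(sqrt(585), sqrt(65)). The squarefree part of 585 is 65 and the squarefree part of 65 is also 65, so sqrt(585) and sqrt(65) are both rational multiples of sqrt(65). Hence Q(sqrt(585)) = Q(sqrt(65)) = Q(sqrt(65)), and the splitting field collapses to a single degree-2 extension with Galois group Z/2Z.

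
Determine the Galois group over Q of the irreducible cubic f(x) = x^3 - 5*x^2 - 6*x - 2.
Gal(K/Q) = S_3 (symmetric group of order 6)

Compute the discriminant of x^3 + (-5)*x^2 + (-6)*x + (-2): Δ = -424. Since Δ is not a rational square, the Galois group is not contained in A_3; it must be the full S_3 (irreducibility of the cubic rules out anything smaller).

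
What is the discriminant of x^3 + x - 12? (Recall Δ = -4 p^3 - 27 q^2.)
Δ = -3892

For a depressed cubic x^3 + p x + q the discriminant is Δ = -4 p^3 - 27 q^2 = -4*(1)^3 - 27*(-12)^2 = -4 - 3888 = -3892.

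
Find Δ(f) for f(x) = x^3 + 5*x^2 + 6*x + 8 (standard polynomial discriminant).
Δ = -1372

For x^3 + a x^2 + b x + c the discriminant is Δ = 18 a b c - 4 a^3 c + a^2 b^2 - 4 b^3 - 27 c^2.
Plug a = 5, b = 6, c = 8:
  18*(5)*(6)*(8) - 4*(5)^3*(8) + (5)^2*(6)^2 - 4*(6)^3 - 27*(8)^2
  = 4320 + (-4000) + 900 + (-864) + (-1728)
  = -1372.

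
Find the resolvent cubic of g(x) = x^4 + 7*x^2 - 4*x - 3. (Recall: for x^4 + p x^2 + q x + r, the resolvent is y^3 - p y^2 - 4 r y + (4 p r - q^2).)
h(y) = y^3 - 7*y^2 + 12*y - 100

Identify coefficients: p = 7, q = -4, r = -3.
Plug into h(y) = y^3 - p y^2 - 4 r y + (4 p r - q^2):
  h(y) = y^3 - (7) y^2 - 4*(-3) y + (4*(7)*(-3) - (-4)^2)
       = y^3 + (-7) y^2 + (12) y + (-100).
Simplifying: h(y) = y^3 - 7*y^2 + 12*y - 100.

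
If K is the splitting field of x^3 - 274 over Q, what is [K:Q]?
[K:Q] = 6

x^3 - 274 has one real root r = 274^(1/3) and two complex roots r*zeta_3, r*zeta_3^2 where zeta_3 = e^(2*pi*i/3). The splitting field is Q(r, zeta_3). [Q(r):Q] = 3 and [Q(zeta_3):Q] = 2 with gcd = 1, so [Q(r, zeta_3):Q] = 3 * 2 = 6.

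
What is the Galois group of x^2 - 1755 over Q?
Gal(K/Q) = Z/2Z (cyclic of order 2)

x^2 - 1755 is irreducible over Q since 1755 is not a rational square. The splitting field Q(sqrt(1755)) has degree 2 over Q, and its unique nontrivial automorphism is sqrt(1755) ↦ -sqrt(1755). Hence Gal(Q(sqrt(1755))/Q) = Z/2Z.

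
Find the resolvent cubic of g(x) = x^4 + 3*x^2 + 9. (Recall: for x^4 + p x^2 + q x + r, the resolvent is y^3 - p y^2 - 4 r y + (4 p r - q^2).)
h(y) = y^3 - 3*y^2 - 36*y + 108

Identify coefficients: p = 3, q = 0, r = 9.
Plug into h(y) = y^3 - p y^2 - 4 r y + (4 p r - q^2):
  h(y) = y^3 - (3) y^2 - 4*(9) y + (4*(3)*(9) - (0)^2)
       = y^3 + (-3) y^2 + (-36) y + (108).
Simplifying: h(y) = y^3 - 3*y^2 - 36*y + 108.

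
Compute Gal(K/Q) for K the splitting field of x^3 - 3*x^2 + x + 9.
Gal(K/Q) = S_3 (symmetric group of order 6)

Compute the discriminant of x^3 + (-3)*x^2 + (1)*x + (9): Δ = -1696. Since Δ is not a rational square, the Galois group is not contained in A_3; it must be the full S_3 (irreducibility of the cubic rules out anything smaller).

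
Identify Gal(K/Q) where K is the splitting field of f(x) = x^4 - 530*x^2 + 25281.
Gal(K/Q) = Z/2Z (cyclic of order 2)

f factors as (x^2 - 477)(x^2 - 53), so the splitting field is K = Q(sqrt(477), sqrt(53)). The squarefree part of 477 is 53 and the squarefree part of 53 is also 53, so sqrt(477) and sqrt(53) are both rational multiples of sqrt(53). Hence Q(sqrt(477)) = Q(sqrt(53)) = Q(sqrt(53)), and the splitting field collapses to a single degree-2 extension with Galois group Z/2Z.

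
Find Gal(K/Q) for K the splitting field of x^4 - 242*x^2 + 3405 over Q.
Gal(K/Q) = V_4 (Klein four-group, Z/2Z × Z/2Z)

f factors as (x^2 - 227)(x^2 - 15), so the splitting field is K = Q(sqrt(227), sqrt(15)). The elements 227, 15, 3405 are all non-squares in Q, so sqrt(227) and sqrt(15) generate independent quadratic extensions. Thus [K:Q] = 4 and Gal(K/Q) is generated by the two order-2 automorphisms sqrt(227) ↦ -sqrt(227) and sqrt(15) ↦ -sqrt(15), giving V_4.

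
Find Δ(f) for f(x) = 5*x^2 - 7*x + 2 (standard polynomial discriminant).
Δ = 9

For a quadratic a x^2 + b x + c the discriminant is Δ = b^2 - 4ac = (-7)^2 - 4*(5)*(2) = 49 - (40) = 9.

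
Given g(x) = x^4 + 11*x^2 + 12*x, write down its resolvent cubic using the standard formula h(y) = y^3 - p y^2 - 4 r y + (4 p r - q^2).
h(y) = y^3 - 11*y^2 - 144

Identify coefficients: p = 11, q = 12, r = 0.
Plug into h(y) = y^3 - p y^2 - 4 r y + (4 p r - q^2):
  h(y) = y^3 - (11) y^2 - 4*(0) y + (4*(11)*(0) - (12)^2)
       = y^3 + (-11) y^2 + (0) y + (-144).
Simplifying: h(y) = y^3 - 11*y^2 - 144.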